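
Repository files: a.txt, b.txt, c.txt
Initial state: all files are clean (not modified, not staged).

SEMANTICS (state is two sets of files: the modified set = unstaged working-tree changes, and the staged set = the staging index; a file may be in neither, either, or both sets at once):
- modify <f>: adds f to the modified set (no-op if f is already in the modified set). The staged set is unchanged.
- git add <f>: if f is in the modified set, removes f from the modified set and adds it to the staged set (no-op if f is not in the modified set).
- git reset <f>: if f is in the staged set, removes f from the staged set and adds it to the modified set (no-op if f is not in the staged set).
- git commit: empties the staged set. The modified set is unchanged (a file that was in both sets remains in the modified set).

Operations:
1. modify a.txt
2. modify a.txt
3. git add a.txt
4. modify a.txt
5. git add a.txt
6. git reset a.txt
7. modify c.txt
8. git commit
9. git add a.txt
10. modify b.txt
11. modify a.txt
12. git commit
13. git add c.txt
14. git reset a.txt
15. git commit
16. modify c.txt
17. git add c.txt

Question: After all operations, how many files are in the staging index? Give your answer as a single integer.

Answer: 1

Derivation:
After op 1 (modify a.txt): modified={a.txt} staged={none}
After op 2 (modify a.txt): modified={a.txt} staged={none}
After op 3 (git add a.txt): modified={none} staged={a.txt}
After op 4 (modify a.txt): modified={a.txt} staged={a.txt}
After op 5 (git add a.txt): modified={none} staged={a.txt}
After op 6 (git reset a.txt): modified={a.txt} staged={none}
After op 7 (modify c.txt): modified={a.txt, c.txt} staged={none}
After op 8 (git commit): modified={a.txt, c.txt} staged={none}
After op 9 (git add a.txt): modified={c.txt} staged={a.txt}
After op 10 (modify b.txt): modified={b.txt, c.txt} staged={a.txt}
After op 11 (modify a.txt): modified={a.txt, b.txt, c.txt} staged={a.txt}
After op 12 (git commit): modified={a.txt, b.txt, c.txt} staged={none}
After op 13 (git add c.txt): modified={a.txt, b.txt} staged={c.txt}
After op 14 (git reset a.txt): modified={a.txt, b.txt} staged={c.txt}
After op 15 (git commit): modified={a.txt, b.txt} staged={none}
After op 16 (modify c.txt): modified={a.txt, b.txt, c.txt} staged={none}
After op 17 (git add c.txt): modified={a.txt, b.txt} staged={c.txt}
Final staged set: {c.txt} -> count=1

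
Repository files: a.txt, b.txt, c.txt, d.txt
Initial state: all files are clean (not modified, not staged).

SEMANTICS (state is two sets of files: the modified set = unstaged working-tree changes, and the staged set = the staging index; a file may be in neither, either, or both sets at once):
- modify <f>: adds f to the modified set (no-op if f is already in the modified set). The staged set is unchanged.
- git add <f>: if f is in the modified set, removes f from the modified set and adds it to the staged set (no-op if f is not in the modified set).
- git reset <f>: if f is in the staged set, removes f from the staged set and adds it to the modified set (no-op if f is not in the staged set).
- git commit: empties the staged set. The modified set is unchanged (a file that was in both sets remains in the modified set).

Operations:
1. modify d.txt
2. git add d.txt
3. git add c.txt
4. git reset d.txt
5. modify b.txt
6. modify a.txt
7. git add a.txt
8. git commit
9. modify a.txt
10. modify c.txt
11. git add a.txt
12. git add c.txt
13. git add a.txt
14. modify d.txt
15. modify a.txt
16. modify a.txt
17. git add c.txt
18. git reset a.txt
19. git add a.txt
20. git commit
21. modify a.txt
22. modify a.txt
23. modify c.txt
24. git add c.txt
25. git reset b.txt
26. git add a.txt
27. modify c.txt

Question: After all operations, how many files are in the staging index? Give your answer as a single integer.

Answer: 2

Derivation:
After op 1 (modify d.txt): modified={d.txt} staged={none}
After op 2 (git add d.txt): modified={none} staged={d.txt}
After op 3 (git add c.txt): modified={none} staged={d.txt}
After op 4 (git reset d.txt): modified={d.txt} staged={none}
After op 5 (modify b.txt): modified={b.txt, d.txt} staged={none}
After op 6 (modify a.txt): modified={a.txt, b.txt, d.txt} staged={none}
After op 7 (git add a.txt): modified={b.txt, d.txt} staged={a.txt}
After op 8 (git commit): modified={b.txt, d.txt} staged={none}
After op 9 (modify a.txt): modified={a.txt, b.txt, d.txt} staged={none}
After op 10 (modify c.txt): modified={a.txt, b.txt, c.txt, d.txt} staged={none}
After op 11 (git add a.txt): modified={b.txt, c.txt, d.txt} staged={a.txt}
After op 12 (git add c.txt): modified={b.txt, d.txt} staged={a.txt, c.txt}
After op 13 (git add a.txt): modified={b.txt, d.txt} staged={a.txt, c.txt}
After op 14 (modify d.txt): modified={b.txt, d.txt} staged={a.txt, c.txt}
After op 15 (modify a.txt): modified={a.txt, b.txt, d.txt} staged={a.txt, c.txt}
After op 16 (modify a.txt): modified={a.txt, b.txt, d.txt} staged={a.txt, c.txt}
After op 17 (git add c.txt): modified={a.txt, b.txt, d.txt} staged={a.txt, c.txt}
After op 18 (git reset a.txt): modified={a.txt, b.txt, d.txt} staged={c.txt}
After op 19 (git add a.txt): modified={b.txt, d.txt} staged={a.txt, c.txt}
After op 20 (git commit): modified={b.txt, d.txt} staged={none}
After op 21 (modify a.txt): modified={a.txt, b.txt, d.txt} staged={none}
After op 22 (modify a.txt): modified={a.txt, b.txt, d.txt} staged={none}
After op 23 (modify c.txt): modified={a.txt, b.txt, c.txt, d.txt} staged={none}
After op 24 (git add c.txt): modified={a.txt, b.txt, d.txt} staged={c.txt}
After op 25 (git reset b.txt): modified={a.txt, b.txt, d.txt} staged={c.txt}
After op 26 (git add a.txt): modified={b.txt, d.txt} staged={a.txt, c.txt}
After op 27 (modify c.txt): modified={b.txt, c.txt, d.txt} staged={a.txt, c.txt}
Final staged set: {a.txt, c.txt} -> count=2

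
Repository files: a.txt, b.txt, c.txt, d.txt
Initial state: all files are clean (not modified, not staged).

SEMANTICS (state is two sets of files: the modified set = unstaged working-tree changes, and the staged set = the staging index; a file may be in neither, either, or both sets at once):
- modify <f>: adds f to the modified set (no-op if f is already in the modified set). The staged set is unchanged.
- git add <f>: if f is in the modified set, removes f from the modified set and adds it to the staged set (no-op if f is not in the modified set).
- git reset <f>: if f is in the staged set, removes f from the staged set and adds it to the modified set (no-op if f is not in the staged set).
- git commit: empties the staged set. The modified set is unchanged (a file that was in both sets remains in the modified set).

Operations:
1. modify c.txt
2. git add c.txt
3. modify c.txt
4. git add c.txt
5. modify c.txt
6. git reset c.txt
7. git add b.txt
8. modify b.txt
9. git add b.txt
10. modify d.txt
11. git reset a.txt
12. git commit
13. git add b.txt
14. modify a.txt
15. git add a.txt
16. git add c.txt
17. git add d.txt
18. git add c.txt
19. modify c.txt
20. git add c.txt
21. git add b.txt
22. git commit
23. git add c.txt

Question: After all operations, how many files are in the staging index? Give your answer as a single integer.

Answer: 0

Derivation:
After op 1 (modify c.txt): modified={c.txt} staged={none}
After op 2 (git add c.txt): modified={none} staged={c.txt}
After op 3 (modify c.txt): modified={c.txt} staged={c.txt}
After op 4 (git add c.txt): modified={none} staged={c.txt}
After op 5 (modify c.txt): modified={c.txt} staged={c.txt}
After op 6 (git reset c.txt): modified={c.txt} staged={none}
After op 7 (git add b.txt): modified={c.txt} staged={none}
After op 8 (modify b.txt): modified={b.txt, c.txt} staged={none}
After op 9 (git add b.txt): modified={c.txt} staged={b.txt}
After op 10 (modify d.txt): modified={c.txt, d.txt} staged={b.txt}
After op 11 (git reset a.txt): modified={c.txt, d.txt} staged={b.txt}
After op 12 (git commit): modified={c.txt, d.txt} staged={none}
After op 13 (git add b.txt): modified={c.txt, d.txt} staged={none}
After op 14 (modify a.txt): modified={a.txt, c.txt, d.txt} staged={none}
After op 15 (git add a.txt): modified={c.txt, d.txt} staged={a.txt}
After op 16 (git add c.txt): modified={d.txt} staged={a.txt, c.txt}
After op 17 (git add d.txt): modified={none} staged={a.txt, c.txt, d.txt}
After op 18 (git add c.txt): modified={none} staged={a.txt, c.txt, d.txt}
After op 19 (modify c.txt): modified={c.txt} staged={a.txt, c.txt, d.txt}
After op 20 (git add c.txt): modified={none} staged={a.txt, c.txt, d.txt}
After op 21 (git add b.txt): modified={none} staged={a.txt, c.txt, d.txt}
After op 22 (git commit): modified={none} staged={none}
After op 23 (git add c.txt): modified={none} staged={none}
Final staged set: {none} -> count=0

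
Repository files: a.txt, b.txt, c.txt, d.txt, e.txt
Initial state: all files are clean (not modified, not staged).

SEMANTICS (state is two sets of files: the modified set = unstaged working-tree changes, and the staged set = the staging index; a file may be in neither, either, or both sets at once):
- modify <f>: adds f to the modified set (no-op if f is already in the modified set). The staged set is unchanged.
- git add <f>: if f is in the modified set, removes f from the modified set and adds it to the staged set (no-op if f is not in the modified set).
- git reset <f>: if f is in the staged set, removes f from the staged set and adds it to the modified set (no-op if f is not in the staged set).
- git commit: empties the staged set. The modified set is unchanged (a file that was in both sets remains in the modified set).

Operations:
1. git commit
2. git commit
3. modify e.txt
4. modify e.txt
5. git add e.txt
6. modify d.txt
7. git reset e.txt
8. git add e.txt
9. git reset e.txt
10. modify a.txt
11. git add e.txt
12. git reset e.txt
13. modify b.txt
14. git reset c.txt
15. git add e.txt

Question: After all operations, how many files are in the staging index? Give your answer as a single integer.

After op 1 (git commit): modified={none} staged={none}
After op 2 (git commit): modified={none} staged={none}
After op 3 (modify e.txt): modified={e.txt} staged={none}
After op 4 (modify e.txt): modified={e.txt} staged={none}
After op 5 (git add e.txt): modified={none} staged={e.txt}
After op 6 (modify d.txt): modified={d.txt} staged={e.txt}
After op 7 (git reset e.txt): modified={d.txt, e.txt} staged={none}
After op 8 (git add e.txt): modified={d.txt} staged={e.txt}
After op 9 (git reset e.txt): modified={d.txt, e.txt} staged={none}
After op 10 (modify a.txt): modified={a.txt, d.txt, e.txt} staged={none}
After op 11 (git add e.txt): modified={a.txt, d.txt} staged={e.txt}
After op 12 (git reset e.txt): modified={a.txt, d.txt, e.txt} staged={none}
After op 13 (modify b.txt): modified={a.txt, b.txt, d.txt, e.txt} staged={none}
After op 14 (git reset c.txt): modified={a.txt, b.txt, d.txt, e.txt} staged={none}
After op 15 (git add e.txt): modified={a.txt, b.txt, d.txt} staged={e.txt}
Final staged set: {e.txt} -> count=1

Answer: 1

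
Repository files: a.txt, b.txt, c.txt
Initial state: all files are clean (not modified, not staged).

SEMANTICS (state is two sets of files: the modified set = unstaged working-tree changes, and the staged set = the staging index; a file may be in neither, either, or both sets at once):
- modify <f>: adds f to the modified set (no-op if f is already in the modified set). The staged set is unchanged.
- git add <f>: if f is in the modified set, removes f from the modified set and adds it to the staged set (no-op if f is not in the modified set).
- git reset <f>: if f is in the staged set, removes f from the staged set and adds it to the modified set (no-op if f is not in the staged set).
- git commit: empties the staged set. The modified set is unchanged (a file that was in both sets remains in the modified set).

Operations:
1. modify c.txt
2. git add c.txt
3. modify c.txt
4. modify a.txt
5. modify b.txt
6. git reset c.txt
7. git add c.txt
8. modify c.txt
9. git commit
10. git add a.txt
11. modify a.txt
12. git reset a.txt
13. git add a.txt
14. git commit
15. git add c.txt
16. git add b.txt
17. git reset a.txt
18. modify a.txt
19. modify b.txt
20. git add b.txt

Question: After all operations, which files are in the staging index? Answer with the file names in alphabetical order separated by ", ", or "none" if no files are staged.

Answer: b.txt, c.txt

Derivation:
After op 1 (modify c.txt): modified={c.txt} staged={none}
After op 2 (git add c.txt): modified={none} staged={c.txt}
After op 3 (modify c.txt): modified={c.txt} staged={c.txt}
After op 4 (modify a.txt): modified={a.txt, c.txt} staged={c.txt}
After op 5 (modify b.txt): modified={a.txt, b.txt, c.txt} staged={c.txt}
After op 6 (git reset c.txt): modified={a.txt, b.txt, c.txt} staged={none}
After op 7 (git add c.txt): modified={a.txt, b.txt} staged={c.txt}
After op 8 (modify c.txt): modified={a.txt, b.txt, c.txt} staged={c.txt}
After op 9 (git commit): modified={a.txt, b.txt, c.txt} staged={none}
After op 10 (git add a.txt): modified={b.txt, c.txt} staged={a.txt}
After op 11 (modify a.txt): modified={a.txt, b.txt, c.txt} staged={a.txt}
After op 12 (git reset a.txt): modified={a.txt, b.txt, c.txt} staged={none}
After op 13 (git add a.txt): modified={b.txt, c.txt} staged={a.txt}
After op 14 (git commit): modified={b.txt, c.txt} staged={none}
After op 15 (git add c.txt): modified={b.txt} staged={c.txt}
After op 16 (git add b.txt): modified={none} staged={b.txt, c.txt}
After op 17 (git reset a.txt): modified={none} staged={b.txt, c.txt}
After op 18 (modify a.txt): modified={a.txt} staged={b.txt, c.txt}
After op 19 (modify b.txt): modified={a.txt, b.txt} staged={b.txt, c.txt}
After op 20 (git add b.txt): modified={a.txt} staged={b.txt, c.txt}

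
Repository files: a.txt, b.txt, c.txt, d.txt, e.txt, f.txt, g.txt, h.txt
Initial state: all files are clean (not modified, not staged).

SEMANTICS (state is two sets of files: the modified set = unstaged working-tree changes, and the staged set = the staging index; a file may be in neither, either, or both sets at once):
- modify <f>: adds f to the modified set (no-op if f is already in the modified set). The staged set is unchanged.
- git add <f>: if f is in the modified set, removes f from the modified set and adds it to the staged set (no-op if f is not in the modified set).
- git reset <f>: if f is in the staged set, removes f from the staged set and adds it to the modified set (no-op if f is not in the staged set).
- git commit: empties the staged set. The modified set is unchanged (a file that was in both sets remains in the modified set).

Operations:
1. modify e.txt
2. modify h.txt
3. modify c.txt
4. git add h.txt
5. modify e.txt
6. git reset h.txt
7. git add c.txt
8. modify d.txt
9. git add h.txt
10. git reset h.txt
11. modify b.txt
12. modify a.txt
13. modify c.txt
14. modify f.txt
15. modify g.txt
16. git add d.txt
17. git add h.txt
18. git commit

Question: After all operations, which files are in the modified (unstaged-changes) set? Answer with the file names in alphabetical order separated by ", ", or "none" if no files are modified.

After op 1 (modify e.txt): modified={e.txt} staged={none}
After op 2 (modify h.txt): modified={e.txt, h.txt} staged={none}
After op 3 (modify c.txt): modified={c.txt, e.txt, h.txt} staged={none}
After op 4 (git add h.txt): modified={c.txt, e.txt} staged={h.txt}
After op 5 (modify e.txt): modified={c.txt, e.txt} staged={h.txt}
After op 6 (git reset h.txt): modified={c.txt, e.txt, h.txt} staged={none}
After op 7 (git add c.txt): modified={e.txt, h.txt} staged={c.txt}
After op 8 (modify d.txt): modified={d.txt, e.txt, h.txt} staged={c.txt}
After op 9 (git add h.txt): modified={d.txt, e.txt} staged={c.txt, h.txt}
After op 10 (git reset h.txt): modified={d.txt, e.txt, h.txt} staged={c.txt}
After op 11 (modify b.txt): modified={b.txt, d.txt, e.txt, h.txt} staged={c.txt}
After op 12 (modify a.txt): modified={a.txt, b.txt, d.txt, e.txt, h.txt} staged={c.txt}
After op 13 (modify c.txt): modified={a.txt, b.txt, c.txt, d.txt, e.txt, h.txt} staged={c.txt}
After op 14 (modify f.txt): modified={a.txt, b.txt, c.txt, d.txt, e.txt, f.txt, h.txt} staged={c.txt}
After op 15 (modify g.txt): modified={a.txt, b.txt, c.txt, d.txt, e.txt, f.txt, g.txt, h.txt} staged={c.txt}
After op 16 (git add d.txt): modified={a.txt, b.txt, c.txt, e.txt, f.txt, g.txt, h.txt} staged={c.txt, d.txt}
After op 17 (git add h.txt): modified={a.txt, b.txt, c.txt, e.txt, f.txt, g.txt} staged={c.txt, d.txt, h.txt}
After op 18 (git commit): modified={a.txt, b.txt, c.txt, e.txt, f.txt, g.txt} staged={none}

Answer: a.txt, b.txt, c.txt, e.txt, f.txt, g.txt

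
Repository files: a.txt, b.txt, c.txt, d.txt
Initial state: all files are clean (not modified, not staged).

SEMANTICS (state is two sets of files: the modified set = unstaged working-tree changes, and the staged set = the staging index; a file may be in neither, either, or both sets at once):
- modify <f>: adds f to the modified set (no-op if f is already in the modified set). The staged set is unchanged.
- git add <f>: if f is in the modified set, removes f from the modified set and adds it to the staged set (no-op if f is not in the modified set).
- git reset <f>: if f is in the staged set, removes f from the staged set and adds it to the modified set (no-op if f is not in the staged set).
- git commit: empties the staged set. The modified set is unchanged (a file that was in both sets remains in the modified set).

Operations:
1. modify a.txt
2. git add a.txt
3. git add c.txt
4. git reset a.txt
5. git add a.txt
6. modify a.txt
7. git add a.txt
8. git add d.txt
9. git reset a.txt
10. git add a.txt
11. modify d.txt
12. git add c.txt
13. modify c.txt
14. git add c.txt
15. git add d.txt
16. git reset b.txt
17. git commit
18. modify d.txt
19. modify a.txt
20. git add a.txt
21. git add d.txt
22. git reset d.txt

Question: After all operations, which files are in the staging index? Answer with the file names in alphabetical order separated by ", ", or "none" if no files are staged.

After op 1 (modify a.txt): modified={a.txt} staged={none}
After op 2 (git add a.txt): modified={none} staged={a.txt}
After op 3 (git add c.txt): modified={none} staged={a.txt}
After op 4 (git reset a.txt): modified={a.txt} staged={none}
After op 5 (git add a.txt): modified={none} staged={a.txt}
After op 6 (modify a.txt): modified={a.txt} staged={a.txt}
After op 7 (git add a.txt): modified={none} staged={a.txt}
After op 8 (git add d.txt): modified={none} staged={a.txt}
After op 9 (git reset a.txt): modified={a.txt} staged={none}
After op 10 (git add a.txt): modified={none} staged={a.txt}
After op 11 (modify d.txt): modified={d.txt} staged={a.txt}
After op 12 (git add c.txt): modified={d.txt} staged={a.txt}
After op 13 (modify c.txt): modified={c.txt, d.txt} staged={a.txt}
After op 14 (git add c.txt): modified={d.txt} staged={a.txt, c.txt}
After op 15 (git add d.txt): modified={none} staged={a.txt, c.txt, d.txt}
After op 16 (git reset b.txt): modified={none} staged={a.txt, c.txt, d.txt}
After op 17 (git commit): modified={none} staged={none}
After op 18 (modify d.txt): modified={d.txt} staged={none}
After op 19 (modify a.txt): modified={a.txt, d.txt} staged={none}
After op 20 (git add a.txt): modified={d.txt} staged={a.txt}
After op 21 (git add d.txt): modified={none} staged={a.txt, d.txt}
After op 22 (git reset d.txt): modified={d.txt} staged={a.txt}

Answer: a.txt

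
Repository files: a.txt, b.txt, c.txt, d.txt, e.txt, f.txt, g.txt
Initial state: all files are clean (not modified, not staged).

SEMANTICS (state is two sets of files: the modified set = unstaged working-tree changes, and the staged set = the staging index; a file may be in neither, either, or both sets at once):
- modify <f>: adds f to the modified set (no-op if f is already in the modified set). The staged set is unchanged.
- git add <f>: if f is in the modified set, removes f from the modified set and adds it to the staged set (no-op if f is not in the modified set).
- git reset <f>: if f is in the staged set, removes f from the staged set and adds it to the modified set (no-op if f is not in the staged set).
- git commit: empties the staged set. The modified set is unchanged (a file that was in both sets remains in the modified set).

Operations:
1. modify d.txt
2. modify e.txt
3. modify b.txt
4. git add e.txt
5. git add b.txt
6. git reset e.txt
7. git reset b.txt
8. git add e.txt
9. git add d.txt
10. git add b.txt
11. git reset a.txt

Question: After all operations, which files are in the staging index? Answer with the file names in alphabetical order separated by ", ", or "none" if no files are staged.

Answer: b.txt, d.txt, e.txt

Derivation:
After op 1 (modify d.txt): modified={d.txt} staged={none}
After op 2 (modify e.txt): modified={d.txt, e.txt} staged={none}
After op 3 (modify b.txt): modified={b.txt, d.txt, e.txt} staged={none}
After op 4 (git add e.txt): modified={b.txt, d.txt} staged={e.txt}
After op 5 (git add b.txt): modified={d.txt} staged={b.txt, e.txt}
After op 6 (git reset e.txt): modified={d.txt, e.txt} staged={b.txt}
After op 7 (git reset b.txt): modified={b.txt, d.txt, e.txt} staged={none}
After op 8 (git add e.txt): modified={b.txt, d.txt} staged={e.txt}
After op 9 (git add d.txt): modified={b.txt} staged={d.txt, e.txt}
After op 10 (git add b.txt): modified={none} staged={b.txt, d.txt, e.txt}
After op 11 (git reset a.txt): modified={none} staged={b.txt, d.txt, e.txt}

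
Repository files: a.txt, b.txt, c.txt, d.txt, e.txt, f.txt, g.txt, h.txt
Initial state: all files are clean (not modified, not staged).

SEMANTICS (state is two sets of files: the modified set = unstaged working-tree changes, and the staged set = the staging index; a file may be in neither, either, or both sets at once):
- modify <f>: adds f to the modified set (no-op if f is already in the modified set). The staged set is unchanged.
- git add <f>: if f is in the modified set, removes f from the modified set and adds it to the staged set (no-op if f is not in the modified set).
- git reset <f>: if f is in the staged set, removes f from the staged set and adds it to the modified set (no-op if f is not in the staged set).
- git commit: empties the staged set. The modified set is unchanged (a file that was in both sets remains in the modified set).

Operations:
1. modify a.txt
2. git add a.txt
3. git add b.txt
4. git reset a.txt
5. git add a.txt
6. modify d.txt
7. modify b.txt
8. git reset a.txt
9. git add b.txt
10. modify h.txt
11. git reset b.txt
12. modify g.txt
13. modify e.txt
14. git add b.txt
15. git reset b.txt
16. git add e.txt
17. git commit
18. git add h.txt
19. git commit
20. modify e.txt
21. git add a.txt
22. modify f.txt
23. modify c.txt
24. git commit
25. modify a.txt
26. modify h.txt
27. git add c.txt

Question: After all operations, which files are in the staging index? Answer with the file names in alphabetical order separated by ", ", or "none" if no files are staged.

Answer: c.txt

Derivation:
After op 1 (modify a.txt): modified={a.txt} staged={none}
After op 2 (git add a.txt): modified={none} staged={a.txt}
After op 3 (git add b.txt): modified={none} staged={a.txt}
After op 4 (git reset a.txt): modified={a.txt} staged={none}
After op 5 (git add a.txt): modified={none} staged={a.txt}
After op 6 (modify d.txt): modified={d.txt} staged={a.txt}
After op 7 (modify b.txt): modified={b.txt, d.txt} staged={a.txt}
After op 8 (git reset a.txt): modified={a.txt, b.txt, d.txt} staged={none}
After op 9 (git add b.txt): modified={a.txt, d.txt} staged={b.txt}
After op 10 (modify h.txt): modified={a.txt, d.txt, h.txt} staged={b.txt}
After op 11 (git reset b.txt): modified={a.txt, b.txt, d.txt, h.txt} staged={none}
After op 12 (modify g.txt): modified={a.txt, b.txt, d.txt, g.txt, h.txt} staged={none}
After op 13 (modify e.txt): modified={a.txt, b.txt, d.txt, e.txt, g.txt, h.txt} staged={none}
After op 14 (git add b.txt): modified={a.txt, d.txt, e.txt, g.txt, h.txt} staged={b.txt}
After op 15 (git reset b.txt): modified={a.txt, b.txt, d.txt, e.txt, g.txt, h.txt} staged={none}
After op 16 (git add e.txt): modified={a.txt, b.txt, d.txt, g.txt, h.txt} staged={e.txt}
After op 17 (git commit): modified={a.txt, b.txt, d.txt, g.txt, h.txt} staged={none}
After op 18 (git add h.txt): modified={a.txt, b.txt, d.txt, g.txt} staged={h.txt}
After op 19 (git commit): modified={a.txt, b.txt, d.txt, g.txt} staged={none}
After op 20 (modify e.txt): modified={a.txt, b.txt, d.txt, e.txt, g.txt} staged={none}
After op 21 (git add a.txt): modified={b.txt, d.txt, e.txt, g.txt} staged={a.txt}
After op 22 (modify f.txt): modified={b.txt, d.txt, e.txt, f.txt, g.txt} staged={a.txt}
After op 23 (modify c.txt): modified={b.txt, c.txt, d.txt, e.txt, f.txt, g.txt} staged={a.txt}
After op 24 (git commit): modified={b.txt, c.txt, d.txt, e.txt, f.txt, g.txt} staged={none}
After op 25 (modify a.txt): modified={a.txt, b.txt, c.txt, d.txt, e.txt, f.txt, g.txt} staged={none}
After op 26 (modify h.txt): modified={a.txt, b.txt, c.txt, d.txt, e.txt, f.txt, g.txt, h.txt} staged={none}
After op 27 (git add c.txt): modified={a.txt, b.txt, d.txt, e.txt, f.txt, g.txt, h.txt} staged={c.txt}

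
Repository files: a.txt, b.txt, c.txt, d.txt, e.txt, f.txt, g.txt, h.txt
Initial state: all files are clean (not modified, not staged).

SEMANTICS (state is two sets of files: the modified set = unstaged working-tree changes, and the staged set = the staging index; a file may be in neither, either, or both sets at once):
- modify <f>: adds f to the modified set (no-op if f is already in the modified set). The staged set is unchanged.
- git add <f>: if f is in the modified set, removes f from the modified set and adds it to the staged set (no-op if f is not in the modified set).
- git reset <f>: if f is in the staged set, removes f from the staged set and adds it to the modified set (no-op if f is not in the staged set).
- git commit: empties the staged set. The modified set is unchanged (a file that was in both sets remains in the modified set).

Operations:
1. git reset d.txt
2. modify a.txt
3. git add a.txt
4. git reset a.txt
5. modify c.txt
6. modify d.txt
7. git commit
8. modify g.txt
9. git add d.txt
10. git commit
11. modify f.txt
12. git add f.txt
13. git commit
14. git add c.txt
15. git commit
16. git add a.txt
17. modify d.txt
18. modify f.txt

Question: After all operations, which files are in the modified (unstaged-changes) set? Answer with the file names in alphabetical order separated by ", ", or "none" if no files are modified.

Answer: d.txt, f.txt, g.txt

Derivation:
After op 1 (git reset d.txt): modified={none} staged={none}
After op 2 (modify a.txt): modified={a.txt} staged={none}
After op 3 (git add a.txt): modified={none} staged={a.txt}
After op 4 (git reset a.txt): modified={a.txt} staged={none}
After op 5 (modify c.txt): modified={a.txt, c.txt} staged={none}
After op 6 (modify d.txt): modified={a.txt, c.txt, d.txt} staged={none}
After op 7 (git commit): modified={a.txt, c.txt, d.txt} staged={none}
After op 8 (modify g.txt): modified={a.txt, c.txt, d.txt, g.txt} staged={none}
After op 9 (git add d.txt): modified={a.txt, c.txt, g.txt} staged={d.txt}
After op 10 (git commit): modified={a.txt, c.txt, g.txt} staged={none}
After op 11 (modify f.txt): modified={a.txt, c.txt, f.txt, g.txt} staged={none}
After op 12 (git add f.txt): modified={a.txt, c.txt, g.txt} staged={f.txt}
After op 13 (git commit): modified={a.txt, c.txt, g.txt} staged={none}
After op 14 (git add c.txt): modified={a.txt, g.txt} staged={c.txt}
After op 15 (git commit): modified={a.txt, g.txt} staged={none}
After op 16 (git add a.txt): modified={g.txt} staged={a.txt}
After op 17 (modify d.txt): modified={d.txt, g.txt} staged={a.txt}
After op 18 (modify f.txt): modified={d.txt, f.txt, g.txt} staged={a.txt}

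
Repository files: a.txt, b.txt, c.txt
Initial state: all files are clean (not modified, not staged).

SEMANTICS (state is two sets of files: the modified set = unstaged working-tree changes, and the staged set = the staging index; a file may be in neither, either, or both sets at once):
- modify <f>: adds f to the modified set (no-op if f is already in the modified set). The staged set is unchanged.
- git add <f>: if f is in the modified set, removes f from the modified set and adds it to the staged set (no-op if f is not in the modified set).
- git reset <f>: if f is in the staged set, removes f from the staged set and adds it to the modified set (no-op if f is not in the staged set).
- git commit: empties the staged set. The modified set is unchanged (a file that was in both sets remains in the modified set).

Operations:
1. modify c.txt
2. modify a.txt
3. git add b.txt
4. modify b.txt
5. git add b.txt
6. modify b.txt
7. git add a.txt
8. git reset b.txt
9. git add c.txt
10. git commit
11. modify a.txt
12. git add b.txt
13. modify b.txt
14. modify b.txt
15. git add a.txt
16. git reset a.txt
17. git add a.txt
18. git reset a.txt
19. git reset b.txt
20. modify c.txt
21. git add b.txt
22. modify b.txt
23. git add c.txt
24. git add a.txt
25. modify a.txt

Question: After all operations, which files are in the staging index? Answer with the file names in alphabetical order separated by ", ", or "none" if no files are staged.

Answer: a.txt, b.txt, c.txt

Derivation:
After op 1 (modify c.txt): modified={c.txt} staged={none}
After op 2 (modify a.txt): modified={a.txt, c.txt} staged={none}
After op 3 (git add b.txt): modified={a.txt, c.txt} staged={none}
After op 4 (modify b.txt): modified={a.txt, b.txt, c.txt} staged={none}
After op 5 (git add b.txt): modified={a.txt, c.txt} staged={b.txt}
After op 6 (modify b.txt): modified={a.txt, b.txt, c.txt} staged={b.txt}
After op 7 (git add a.txt): modified={b.txt, c.txt} staged={a.txt, b.txt}
After op 8 (git reset b.txt): modified={b.txt, c.txt} staged={a.txt}
After op 9 (git add c.txt): modified={b.txt} staged={a.txt, c.txt}
After op 10 (git commit): modified={b.txt} staged={none}
After op 11 (modify a.txt): modified={a.txt, b.txt} staged={none}
After op 12 (git add b.txt): modified={a.txt} staged={b.txt}
After op 13 (modify b.txt): modified={a.txt, b.txt} staged={b.txt}
After op 14 (modify b.txt): modified={a.txt, b.txt} staged={b.txt}
After op 15 (git add a.txt): modified={b.txt} staged={a.txt, b.txt}
After op 16 (git reset a.txt): modified={a.txt, b.txt} staged={b.txt}
After op 17 (git add a.txt): modified={b.txt} staged={a.txt, b.txt}
After op 18 (git reset a.txt): modified={a.txt, b.txt} staged={b.txt}
After op 19 (git reset b.txt): modified={a.txt, b.txt} staged={none}
After op 20 (modify c.txt): modified={a.txt, b.txt, c.txt} staged={none}
After op 21 (git add b.txt): modified={a.txt, c.txt} staged={b.txt}
After op 22 (modify b.txt): modified={a.txt, b.txt, c.txt} staged={b.txt}
After op 23 (git add c.txt): modified={a.txt, b.txt} staged={b.txt, c.txt}
After op 24 (git add a.txt): modified={b.txt} staged={a.txt, b.txt, c.txt}
After op 25 (modify a.txt): modified={a.txt, b.txt} staged={a.txt, b.txt, c.txt}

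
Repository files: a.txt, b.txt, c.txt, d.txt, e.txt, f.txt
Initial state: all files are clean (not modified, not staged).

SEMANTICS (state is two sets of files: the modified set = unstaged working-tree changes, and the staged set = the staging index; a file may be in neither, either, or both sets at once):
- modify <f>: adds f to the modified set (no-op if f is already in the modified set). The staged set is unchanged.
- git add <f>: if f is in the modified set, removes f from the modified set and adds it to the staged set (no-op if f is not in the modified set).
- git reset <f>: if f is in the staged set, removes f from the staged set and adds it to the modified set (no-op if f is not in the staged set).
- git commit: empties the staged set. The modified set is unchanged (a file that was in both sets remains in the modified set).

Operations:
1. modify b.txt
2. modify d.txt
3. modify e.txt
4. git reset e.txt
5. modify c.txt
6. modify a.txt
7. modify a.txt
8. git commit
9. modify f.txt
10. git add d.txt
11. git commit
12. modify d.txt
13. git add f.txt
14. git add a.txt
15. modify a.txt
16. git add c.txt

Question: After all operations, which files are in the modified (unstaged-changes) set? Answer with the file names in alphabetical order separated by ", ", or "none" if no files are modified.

After op 1 (modify b.txt): modified={b.txt} staged={none}
After op 2 (modify d.txt): modified={b.txt, d.txt} staged={none}
After op 3 (modify e.txt): modified={b.txt, d.txt, e.txt} staged={none}
After op 4 (git reset e.txt): modified={b.txt, d.txt, e.txt} staged={none}
After op 5 (modify c.txt): modified={b.txt, c.txt, d.txt, e.txt} staged={none}
After op 6 (modify a.txt): modified={a.txt, b.txt, c.txt, d.txt, e.txt} staged={none}
After op 7 (modify a.txt): modified={a.txt, b.txt, c.txt, d.txt, e.txt} staged={none}
After op 8 (git commit): modified={a.txt, b.txt, c.txt, d.txt, e.txt} staged={none}
After op 9 (modify f.txt): modified={a.txt, b.txt, c.txt, d.txt, e.txt, f.txt} staged={none}
After op 10 (git add d.txt): modified={a.txt, b.txt, c.txt, e.txt, f.txt} staged={d.txt}
After op 11 (git commit): modified={a.txt, b.txt, c.txt, e.txt, f.txt} staged={none}
After op 12 (modify d.txt): modified={a.txt, b.txt, c.txt, d.txt, e.txt, f.txt} staged={none}
After op 13 (git add f.txt): modified={a.txt, b.txt, c.txt, d.txt, e.txt} staged={f.txt}
After op 14 (git add a.txt): modified={b.txt, c.txt, d.txt, e.txt} staged={a.txt, f.txt}
After op 15 (modify a.txt): modified={a.txt, b.txt, c.txt, d.txt, e.txt} staged={a.txt, f.txt}
After op 16 (git add c.txt): modified={a.txt, b.txt, d.txt, e.txt} staged={a.txt, c.txt, f.txt}

Answer: a.txt, b.txt, d.txt, e.txt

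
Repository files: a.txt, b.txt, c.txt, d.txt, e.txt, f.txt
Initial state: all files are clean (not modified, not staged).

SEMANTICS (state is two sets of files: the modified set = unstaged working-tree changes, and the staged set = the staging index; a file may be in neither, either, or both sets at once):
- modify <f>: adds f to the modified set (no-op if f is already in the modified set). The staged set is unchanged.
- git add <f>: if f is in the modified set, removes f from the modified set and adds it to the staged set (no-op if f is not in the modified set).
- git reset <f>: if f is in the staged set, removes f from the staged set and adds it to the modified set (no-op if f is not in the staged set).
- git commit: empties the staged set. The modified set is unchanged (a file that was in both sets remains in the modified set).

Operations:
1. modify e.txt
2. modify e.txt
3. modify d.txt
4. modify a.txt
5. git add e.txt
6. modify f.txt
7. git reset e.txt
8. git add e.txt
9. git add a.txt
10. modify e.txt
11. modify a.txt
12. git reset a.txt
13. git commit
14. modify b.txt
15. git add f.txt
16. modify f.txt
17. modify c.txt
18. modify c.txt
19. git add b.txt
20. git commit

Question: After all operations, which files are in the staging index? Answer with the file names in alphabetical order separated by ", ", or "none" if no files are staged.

After op 1 (modify e.txt): modified={e.txt} staged={none}
After op 2 (modify e.txt): modified={e.txt} staged={none}
After op 3 (modify d.txt): modified={d.txt, e.txt} staged={none}
After op 4 (modify a.txt): modified={a.txt, d.txt, e.txt} staged={none}
After op 5 (git add e.txt): modified={a.txt, d.txt} staged={e.txt}
After op 6 (modify f.txt): modified={a.txt, d.txt, f.txt} staged={e.txt}
After op 7 (git reset e.txt): modified={a.txt, d.txt, e.txt, f.txt} staged={none}
After op 8 (git add e.txt): modified={a.txt, d.txt, f.txt} staged={e.txt}
After op 9 (git add a.txt): modified={d.txt, f.txt} staged={a.txt, e.txt}
After op 10 (modify e.txt): modified={d.txt, e.txt, f.txt} staged={a.txt, e.txt}
After op 11 (modify a.txt): modified={a.txt, d.txt, e.txt, f.txt} staged={a.txt, e.txt}
After op 12 (git reset a.txt): modified={a.txt, d.txt, e.txt, f.txt} staged={e.txt}
After op 13 (git commit): modified={a.txt, d.txt, e.txt, f.txt} staged={none}
After op 14 (modify b.txt): modified={a.txt, b.txt, d.txt, e.txt, f.txt} staged={none}
After op 15 (git add f.txt): modified={a.txt, b.txt, d.txt, e.txt} staged={f.txt}
After op 16 (modify f.txt): modified={a.txt, b.txt, d.txt, e.txt, f.txt} staged={f.txt}
After op 17 (modify c.txt): modified={a.txt, b.txt, c.txt, d.txt, e.txt, f.txt} staged={f.txt}
After op 18 (modify c.txt): modified={a.txt, b.txt, c.txt, d.txt, e.txt, f.txt} staged={f.txt}
After op 19 (git add b.txt): modified={a.txt, c.txt, d.txt, e.txt, f.txt} staged={b.txt, f.txt}
After op 20 (git commit): modified={a.txt, c.txt, d.txt, e.txt, f.txt} staged={none}

Answer: none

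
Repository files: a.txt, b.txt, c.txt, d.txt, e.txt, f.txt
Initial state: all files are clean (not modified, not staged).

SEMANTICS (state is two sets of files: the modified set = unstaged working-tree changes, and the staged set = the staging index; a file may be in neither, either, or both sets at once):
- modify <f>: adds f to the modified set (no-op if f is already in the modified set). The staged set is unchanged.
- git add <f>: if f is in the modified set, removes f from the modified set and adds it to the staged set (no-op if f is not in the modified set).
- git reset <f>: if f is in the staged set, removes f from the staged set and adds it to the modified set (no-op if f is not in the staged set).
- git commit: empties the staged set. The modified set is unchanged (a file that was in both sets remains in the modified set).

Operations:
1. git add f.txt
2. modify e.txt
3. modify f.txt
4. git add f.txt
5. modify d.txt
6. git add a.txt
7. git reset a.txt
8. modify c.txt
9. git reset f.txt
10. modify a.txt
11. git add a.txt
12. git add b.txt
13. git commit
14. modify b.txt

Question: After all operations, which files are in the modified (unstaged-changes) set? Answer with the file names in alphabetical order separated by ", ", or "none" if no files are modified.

Answer: b.txt, c.txt, d.txt, e.txt, f.txt

Derivation:
After op 1 (git add f.txt): modified={none} staged={none}
After op 2 (modify e.txt): modified={e.txt} staged={none}
After op 3 (modify f.txt): modified={e.txt, f.txt} staged={none}
After op 4 (git add f.txt): modified={e.txt} staged={f.txt}
After op 5 (modify d.txt): modified={d.txt, e.txt} staged={f.txt}
After op 6 (git add a.txt): modified={d.txt, e.txt} staged={f.txt}
After op 7 (git reset a.txt): modified={d.txt, e.txt} staged={f.txt}
After op 8 (modify c.txt): modified={c.txt, d.txt, e.txt} staged={f.txt}
After op 9 (git reset f.txt): modified={c.txt, d.txt, e.txt, f.txt} staged={none}
After op 10 (modify a.txt): modified={a.txt, c.txt, d.txt, e.txt, f.txt} staged={none}
After op 11 (git add a.txt): modified={c.txt, d.txt, e.txt, f.txt} staged={a.txt}
After op 12 (git add b.txt): modified={c.txt, d.txt, e.txt, f.txt} staged={a.txt}
After op 13 (git commit): modified={c.txt, d.txt, e.txt, f.txt} staged={none}
After op 14 (modify b.txt): modified={b.txt, c.txt, d.txt, e.txt, f.txt} staged={none}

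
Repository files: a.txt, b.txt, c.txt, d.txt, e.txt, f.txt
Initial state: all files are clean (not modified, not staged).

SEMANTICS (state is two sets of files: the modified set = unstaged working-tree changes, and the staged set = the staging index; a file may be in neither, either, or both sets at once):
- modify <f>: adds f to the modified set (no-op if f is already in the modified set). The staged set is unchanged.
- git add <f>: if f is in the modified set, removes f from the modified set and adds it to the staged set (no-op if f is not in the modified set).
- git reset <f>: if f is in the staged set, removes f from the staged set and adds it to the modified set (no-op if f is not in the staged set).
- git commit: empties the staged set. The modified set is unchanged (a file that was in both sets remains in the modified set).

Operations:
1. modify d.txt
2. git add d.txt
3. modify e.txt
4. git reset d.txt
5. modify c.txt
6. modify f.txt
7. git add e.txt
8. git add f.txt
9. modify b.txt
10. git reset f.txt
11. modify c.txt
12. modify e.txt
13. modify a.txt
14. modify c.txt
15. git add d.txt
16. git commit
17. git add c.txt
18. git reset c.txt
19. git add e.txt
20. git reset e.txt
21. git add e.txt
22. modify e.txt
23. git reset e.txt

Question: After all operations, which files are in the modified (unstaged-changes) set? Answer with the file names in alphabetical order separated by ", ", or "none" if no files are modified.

Answer: a.txt, b.txt, c.txt, e.txt, f.txt

Derivation:
After op 1 (modify d.txt): modified={d.txt} staged={none}
After op 2 (git add d.txt): modified={none} staged={d.txt}
After op 3 (modify e.txt): modified={e.txt} staged={d.txt}
After op 4 (git reset d.txt): modified={d.txt, e.txt} staged={none}
After op 5 (modify c.txt): modified={c.txt, d.txt, e.txt} staged={none}
After op 6 (modify f.txt): modified={c.txt, d.txt, e.txt, f.txt} staged={none}
After op 7 (git add e.txt): modified={c.txt, d.txt, f.txt} staged={e.txt}
After op 8 (git add f.txt): modified={c.txt, d.txt} staged={e.txt, f.txt}
After op 9 (modify b.txt): modified={b.txt, c.txt, d.txt} staged={e.txt, f.txt}
After op 10 (git reset f.txt): modified={b.txt, c.txt, d.txt, f.txt} staged={e.txt}
After op 11 (modify c.txt): modified={b.txt, c.txt, d.txt, f.txt} staged={e.txt}
After op 12 (modify e.txt): modified={b.txt, c.txt, d.txt, e.txt, f.txt} staged={e.txt}
After op 13 (modify a.txt): modified={a.txt, b.txt, c.txt, d.txt, e.txt, f.txt} staged={e.txt}
After op 14 (modify c.txt): modified={a.txt, b.txt, c.txt, d.txt, e.txt, f.txt} staged={e.txt}
After op 15 (git add d.txt): modified={a.txt, b.txt, c.txt, e.txt, f.txt} staged={d.txt, e.txt}
After op 16 (git commit): modified={a.txt, b.txt, c.txt, e.txt, f.txt} staged={none}
After op 17 (git add c.txt): modified={a.txt, b.txt, e.txt, f.txt} staged={c.txt}
After op 18 (git reset c.txt): modified={a.txt, b.txt, c.txt, e.txt, f.txt} staged={none}
After op 19 (git add e.txt): modified={a.txt, b.txt, c.txt, f.txt} staged={e.txt}
After op 20 (git reset e.txt): modified={a.txt, b.txt, c.txt, e.txt, f.txt} staged={none}
After op 21 (git add e.txt): modified={a.txt, b.txt, c.txt, f.txt} staged={e.txt}
After op 22 (modify e.txt): modified={a.txt, b.txt, c.txt, e.txt, f.txt} staged={e.txt}
After op 23 (git reset e.txt): modified={a.txt, b.txt, c.txt, e.txt, f.txt} staged={none}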